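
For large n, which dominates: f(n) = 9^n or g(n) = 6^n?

f(n) = 9^n grows faster: (9/6)^n -> infinity since 9/6 > 1.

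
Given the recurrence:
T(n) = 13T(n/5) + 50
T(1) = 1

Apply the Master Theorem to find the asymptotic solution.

a=13, b=5, f(n)=50. log_5(13) = 1.594. Case 1 of Master Theorem: T(n) = O(n^1.594).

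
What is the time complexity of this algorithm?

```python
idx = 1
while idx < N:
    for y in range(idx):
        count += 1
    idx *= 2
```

Time complexity: O(n).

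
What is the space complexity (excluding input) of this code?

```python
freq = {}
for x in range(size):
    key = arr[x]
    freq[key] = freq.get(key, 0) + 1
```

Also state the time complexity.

Space complexity: O(n).
Auxiliary storage grows linearly with the input size n in the worst case.
Time complexity: O(n).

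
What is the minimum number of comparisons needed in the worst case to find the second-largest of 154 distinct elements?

Lower bound: finding the max needs 154-1 comparisons. By the adversary weight-doubling argument, the max must personally win >= ceil(log_2(154)) = 8 comparisons; the 2nd-largest is among those 8 losers, needing 8-1 more comparisons. Total >= 154-1 + 8-1 = 160. A balanced knockout tournament achieves this.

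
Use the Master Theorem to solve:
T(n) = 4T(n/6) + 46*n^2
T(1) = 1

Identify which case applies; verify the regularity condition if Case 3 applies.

a=4, b=6, f(n)=46*n^2.
log_6(4) = 0.7737 < 2.
f(n) = Omega(n^(0.7737+epsilon)) for some epsilon > 0, so Case 3 is the candidate.
Regularity: a*f(n/b) = 4*46*(n/6)^2 = (4/36)*46*n^2 <= c*f(n) with c = 4/36 < 1. Satisfied.
Case 3: T(n) = Theta(n^2).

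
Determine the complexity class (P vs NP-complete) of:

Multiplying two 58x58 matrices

This problem is in P: the schoolbook algorithm runs in O(n^3).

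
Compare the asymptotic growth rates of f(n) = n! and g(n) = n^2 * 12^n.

f(n) = n! grows faster: by Stirling n! ~ (n/e)^n sqrt(2*pi*n); (n/e)^n eventually dominates n^2 * 12^n.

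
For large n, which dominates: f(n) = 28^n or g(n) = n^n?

g(n) = n^n grows faster: n^n / 28^n = (n/28)^n -> infinity once n > 28.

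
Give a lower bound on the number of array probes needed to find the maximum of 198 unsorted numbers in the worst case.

Adversary: any unprobed cell could hold a value larger than everything seen so far. If fewer than 198 cells are probed, the adversary places the max in an unprobed cell. So all 198 cells must be examined; together with 198-1 comparisons this is tight.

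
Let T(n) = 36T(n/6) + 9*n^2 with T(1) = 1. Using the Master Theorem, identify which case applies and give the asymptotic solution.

a=36, b=6, f(n)=9*n^2.
log_6(36) = 2, so n^(log_b(a)) = n^2.
f(n) = Theta(n^2), so Case 2 applies.
T(n) = Theta(n^2 log n).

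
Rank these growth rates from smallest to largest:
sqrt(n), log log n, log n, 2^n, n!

Ordered by growth rate: log log n < log n < sqrt(n) < 2^n < n!.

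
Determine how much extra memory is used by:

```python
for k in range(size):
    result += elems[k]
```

Space complexity: O(1).
Only a constant amount of auxiliary storage is used; nothing grows with n.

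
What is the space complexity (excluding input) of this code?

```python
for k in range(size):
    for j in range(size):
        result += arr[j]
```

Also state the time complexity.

Space complexity: O(1).
Only a constant amount of auxiliary storage is used; nothing grows with n.
Time complexity: O(n^2).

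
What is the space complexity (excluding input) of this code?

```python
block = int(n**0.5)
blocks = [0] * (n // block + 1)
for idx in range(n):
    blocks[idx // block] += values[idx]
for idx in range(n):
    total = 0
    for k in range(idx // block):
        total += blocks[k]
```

Space complexity: O(sqrt(n)).
Storage scales with sqrt(n).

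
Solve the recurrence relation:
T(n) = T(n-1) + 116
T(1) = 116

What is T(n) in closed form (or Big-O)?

Unrolling: T(n) = T(n-1) + 116 = T(n-2) + 2*116 = ... = T(1) + (n-1)*116 = 116 + (n-1)*116 = 116n.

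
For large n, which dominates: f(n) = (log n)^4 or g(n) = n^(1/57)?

g(n) = n^(1/57) grows faster: any positive power of n dominates any polylog.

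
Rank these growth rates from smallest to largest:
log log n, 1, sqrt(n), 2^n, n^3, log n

Ordered by growth rate: 1 < log log n < log n < sqrt(n) < n^3 < 2^n.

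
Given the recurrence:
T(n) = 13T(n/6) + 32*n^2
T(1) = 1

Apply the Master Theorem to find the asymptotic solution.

a=13, b=6, f(n)=32*n^2. log_6(13) = 1.432 < 2. Case 3: T(n) = O(n^2).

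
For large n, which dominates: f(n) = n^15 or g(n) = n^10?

f(n) = n^15 grows faster: n^15/n^10 = n^5 -> infinity.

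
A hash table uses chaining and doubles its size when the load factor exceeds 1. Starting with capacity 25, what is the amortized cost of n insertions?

Rehashing occurs when load exceeds 1. Total rehash cost is geometric series summing to O(n). Each insertion itself is O(1). Amortized: O(1).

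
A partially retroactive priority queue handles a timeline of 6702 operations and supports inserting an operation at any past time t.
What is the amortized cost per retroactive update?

Partially retroactive priority queues (Demaine-Iacono-Langerman) allow updates at past times with queries only at the present. With a balanced BST over the m = 6702 timeline events tracking bridges, each retroactive insert or delete is O(log m) amortized.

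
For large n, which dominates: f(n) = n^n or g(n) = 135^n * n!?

g(n) = 135^n * n! grows faster: by Stirling n! ~ sqrt(2 pi n)(n/e)^n, so 135^n n! / n^n ~ (135/e)^n sqrt(2 pi n) -> infinity since 135/e > 1.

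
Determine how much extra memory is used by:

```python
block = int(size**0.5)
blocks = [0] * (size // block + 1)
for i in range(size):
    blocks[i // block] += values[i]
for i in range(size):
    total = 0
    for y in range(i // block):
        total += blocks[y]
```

Space complexity: O(sqrt(n)).
Storage scales with sqrt(n).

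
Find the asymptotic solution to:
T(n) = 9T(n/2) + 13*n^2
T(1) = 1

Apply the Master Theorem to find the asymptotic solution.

a=9, b=2, f(n)=13*n^2. log_2(9) = 3.17. Case 1 of Master Theorem: T(n) = O(n^3.17).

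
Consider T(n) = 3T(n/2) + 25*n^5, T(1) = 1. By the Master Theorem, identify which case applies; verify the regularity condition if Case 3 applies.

a=3, b=2, f(n)=25*n^5.
log_2(3) = 1.585 < 5.
f(n) = Omega(n^(1.585+epsilon)) for some epsilon > 0, so Case 3 is the candidate.
Regularity: a*f(n/b) = 3*25*(n/2)^5 = (3/32)*25*n^5 <= c*f(n) with c = 3/32 < 1. Satisfied.
Case 3: T(n) = Theta(n^5).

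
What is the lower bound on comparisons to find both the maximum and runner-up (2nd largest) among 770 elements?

Lower bound: finding the max needs 770-1 comparisons. By an adversary weight-doubling argument, the maximum element must personally win at least ceil(log_2(770)) = 10 comparisons in any correct algorithm. The 2nd largest is among those 10 direct losers, and distinguishing it requires 10-1 more comparisons. Total >= 770-1 + 10-1 = 778. A balanced tournament achieves this bound exactly.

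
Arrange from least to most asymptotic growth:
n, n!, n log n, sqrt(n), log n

Ordered by growth rate: log n < sqrt(n) < n < n log n < n!.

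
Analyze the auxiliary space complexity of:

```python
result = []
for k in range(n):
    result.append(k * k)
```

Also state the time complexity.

Space complexity: O(n).
Auxiliary storage grows linearly with the input size n in the worst case.
Time complexity: O(n).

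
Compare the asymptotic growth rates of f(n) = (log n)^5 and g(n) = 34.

f(n) = (log n)^5 grows faster: any unbounded function dominates a constant.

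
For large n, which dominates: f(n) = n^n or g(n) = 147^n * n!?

g(n) = 147^n * n! grows faster: by Stirling n! ~ sqrt(2 pi n)(n/e)^n, so 147^n n! / n^n ~ (147/e)^n sqrt(2 pi n) -> infinity since 147/e > 1.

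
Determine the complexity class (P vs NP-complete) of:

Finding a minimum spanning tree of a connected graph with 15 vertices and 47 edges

This problem is in P: Kruskal's / Prim's algorithms run in polynomial time.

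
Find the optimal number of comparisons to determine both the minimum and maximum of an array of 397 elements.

Naive approach: 792 comparisons (396 for max + 396 for min).
Optimal: Compare elements in pairs first (floor(n/2) = 198 comparisons), then find max among winners and min among losers (198 comparisons each).
Total: ceil(3n/2) - 2 = 594 comparisons. An adversary argument shows this is also a lower bound.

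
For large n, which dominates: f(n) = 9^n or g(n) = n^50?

f(n) = 9^n grows faster: any exponential with base > 1 dominates every polynomial.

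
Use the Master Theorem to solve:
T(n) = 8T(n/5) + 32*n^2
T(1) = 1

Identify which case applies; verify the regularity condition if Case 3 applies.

a=8, b=5, f(n)=32*n^2.
log_5(8) = 1.292 < 2.
f(n) = Omega(n^(1.292+epsilon)) for some epsilon > 0, so Case 3 is the candidate.
Regularity: a*f(n/b) = 8*32*(n/5)^2 = (8/25)*32*n^2 <= c*f(n) with c = 8/25 < 1. Satisfied.
Case 3: T(n) = Theta(n^2).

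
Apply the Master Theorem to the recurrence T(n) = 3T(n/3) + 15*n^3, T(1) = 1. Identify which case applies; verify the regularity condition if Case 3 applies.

a=3, b=3, f(n)=15*n^3.
log_3(3) = 1 < 3.
f(n) = Omega(n^(1+epsilon)) for some epsilon > 0, so Case 3 is the candidate.
Regularity: a*f(n/b) = 3*15*(n/3)^3 = (3/27)*15*n^3 <= c*f(n) with c = 3/27 < 1. Satisfied.
Case 3: T(n) = Theta(n^3).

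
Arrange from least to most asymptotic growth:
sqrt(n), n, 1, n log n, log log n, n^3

Ordered by growth rate: 1 < log log n < sqrt(n) < n < n log n < n^3.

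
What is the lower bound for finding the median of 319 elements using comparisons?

To find the median of 319 elements, every element must be compared at least once, so the lower bound is Omega(n). The BFPRT algorithm achieves O(n), making this tight.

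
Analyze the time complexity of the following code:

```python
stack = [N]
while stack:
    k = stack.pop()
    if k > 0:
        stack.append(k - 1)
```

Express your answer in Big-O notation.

Time complexity: O(n).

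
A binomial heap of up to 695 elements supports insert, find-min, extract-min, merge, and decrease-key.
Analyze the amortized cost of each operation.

A binomial heap with n <= 695 elements has at most floor(log_2 695) + 1 = 10 trees. Using potential Phi = number of trees: Insert adds one tree, but cascading merges reduce count -- amortized O(1). Find-min reads the cached minimum pointer: O(1). Extract-min creates O(log n) new trees: O(log n). Merge combines tree lists: O(log n). Decrease-key sifts the element up its tree of height <= log n: O(log n).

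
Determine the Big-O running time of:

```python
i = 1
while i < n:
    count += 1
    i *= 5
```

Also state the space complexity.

Time complexity: O(log n).
Space complexity: O(1).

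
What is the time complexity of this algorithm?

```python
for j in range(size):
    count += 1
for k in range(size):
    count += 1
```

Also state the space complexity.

Time complexity: O(n).
Space complexity: O(1).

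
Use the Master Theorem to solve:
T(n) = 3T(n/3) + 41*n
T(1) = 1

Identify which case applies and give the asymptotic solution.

a=3, b=3, f(n)=41*n.
log_3(3) = 1, so n^(log_b(a)) = n.
f(n) = Theta(n), so Case 2 applies.
T(n) = Theta(n log n).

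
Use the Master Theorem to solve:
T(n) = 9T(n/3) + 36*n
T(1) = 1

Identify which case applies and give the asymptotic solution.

a=9, b=3, f(n)=36*n.
log_3(9) = 2 > 1.
Since f(n) = O(n^1) is polynomially smaller than n^2, Case 1 applies.
T(n) = Theta(n^2).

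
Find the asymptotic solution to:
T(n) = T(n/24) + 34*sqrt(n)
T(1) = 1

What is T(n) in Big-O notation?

Each level contributes sqrt(n/24^k). Geometric series with ratio 1/sqrt(24) < 1 sums to O(sqrt(n)).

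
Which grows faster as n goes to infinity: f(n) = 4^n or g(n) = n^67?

f(n) = 4^n grows faster: any exponential with base > 1 dominates every polynomial.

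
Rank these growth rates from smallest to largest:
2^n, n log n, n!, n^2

Ordered by growth rate: n log n < n^2 < 2^n < n!.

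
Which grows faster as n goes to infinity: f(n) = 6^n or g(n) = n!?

g(n) = n! grows faster: n!/6^n -> infinity by Stirling.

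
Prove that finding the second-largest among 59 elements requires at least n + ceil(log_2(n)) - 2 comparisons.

Lower bound (adversary): identifying the maximum requires 59-1 comparisons (each eliminates one candidate). Assign weight 1 to each element; on each comparison the adversary lets the heavier side win and gives it the loser's weight. The max ends with weight 59, but each comparison it wins at most doubles its weight, so the max must win >= ceil(log_2(59)) = 6 comparisons. The second-largest is one of those 6 direct losers to the max, and identifying which one is largest needs >= 6-1 further comparisons. Total >= 59-1 + 6-1 = 63.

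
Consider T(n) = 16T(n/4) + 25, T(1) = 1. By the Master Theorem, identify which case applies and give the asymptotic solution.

a=16, b=4, f(n)=25.
log_4(16) = 2 > 0.
Since f(n) = O(n^0) is polynomially smaller than n^2, Case 1 applies.
T(n) = Theta(n^2).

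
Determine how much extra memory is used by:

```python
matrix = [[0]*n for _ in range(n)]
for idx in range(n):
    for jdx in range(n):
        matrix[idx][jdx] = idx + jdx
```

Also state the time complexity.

Space complexity: O(n^2).
A 2D structure of size n x n is allocated.
Time complexity: O(n^2).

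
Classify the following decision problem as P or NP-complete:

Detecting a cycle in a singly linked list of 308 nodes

This problem is in P: Floyd's tortoise-and-hare runs in O(n) time, O(1) space.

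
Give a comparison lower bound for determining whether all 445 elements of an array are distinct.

In the algebraic decision-tree model, the YES region for element distinctness on 445 elements has 445! connected components (one per ordering). Ben-Or's theorem then gives a lower bound of Omega(log(n!)) = Omega(n log n).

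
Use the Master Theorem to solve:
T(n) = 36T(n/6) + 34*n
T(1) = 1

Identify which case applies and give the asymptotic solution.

a=36, b=6, f(n)=34*n.
log_6(36) = 2 > 1.
Since f(n) = O(n^1) is polynomially smaller than n^2, Case 1 applies.
T(n) = Theta(n^2).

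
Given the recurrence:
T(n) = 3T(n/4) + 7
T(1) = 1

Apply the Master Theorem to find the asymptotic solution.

a=3, b=4, f(n)=7. log_4(3) = 0.7925. Case 1 of Master Theorem: T(n) = O(n^0.7925).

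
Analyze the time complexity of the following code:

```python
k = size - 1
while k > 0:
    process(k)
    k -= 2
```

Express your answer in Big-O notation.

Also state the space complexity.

Time complexity: O(n).
Space complexity: O(1).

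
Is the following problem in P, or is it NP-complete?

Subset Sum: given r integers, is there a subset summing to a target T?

This problem is NP-complete: one of Karp's 21 NP-complete problems.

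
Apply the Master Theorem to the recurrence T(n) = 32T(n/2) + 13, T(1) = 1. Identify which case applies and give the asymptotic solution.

a=32, b=2, f(n)=13.
log_2(32) = 5 > 0.
Since f(n) = O(n^0) is polynomially smaller than n^5, Case 1 applies.
T(n) = Theta(n^5).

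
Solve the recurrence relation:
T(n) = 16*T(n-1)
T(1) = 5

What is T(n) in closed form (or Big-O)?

Each step multiplies by 16. T(n) = T(1)*16^(n-1) = 5*16^(n-1).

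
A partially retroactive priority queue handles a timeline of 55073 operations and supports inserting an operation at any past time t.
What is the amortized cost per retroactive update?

Partially retroactive priority queues (Demaine-Iacono-Langerman) allow updates at past times with queries only at the present. With a balanced BST over the m = 55073 timeline events tracking bridges, each retroactive insert or delete is O(log m) amortized.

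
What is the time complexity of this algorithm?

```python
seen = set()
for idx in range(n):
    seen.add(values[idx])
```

Time complexity: O(n).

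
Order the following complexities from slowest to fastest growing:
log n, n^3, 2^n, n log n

Ordered by growth rate: log n < n log n < n^3 < 2^n.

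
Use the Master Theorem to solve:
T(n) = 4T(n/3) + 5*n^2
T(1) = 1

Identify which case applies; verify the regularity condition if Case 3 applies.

a=4, b=3, f(n)=5*n^2.
log_3(4) = 1.262 < 2.
f(n) = Omega(n^(1.262+epsilon)) for some epsilon > 0, so Case 3 is the candidate.
Regularity: a*f(n/b) = 4*5*(n/3)^2 = (4/9)*5*n^2 <= c*f(n) with c = 4/9 < 1. Satisfied.
Case 3: T(n) = Theta(n^2).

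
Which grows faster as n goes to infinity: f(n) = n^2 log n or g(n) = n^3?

g(n) = n^3 grows faster: n^3 / (n^2 log n) = n/log n -> infinity.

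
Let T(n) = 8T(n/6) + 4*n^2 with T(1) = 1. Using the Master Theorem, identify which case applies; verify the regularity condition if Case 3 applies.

a=8, b=6, f(n)=4*n^2.
log_6(8) = 1.161 < 2.
f(n) = Omega(n^(1.161+epsilon)) for some epsilon > 0, so Case 3 is the candidate.
Regularity: a*f(n/b) = 8*4*(n/6)^2 = (8/36)*4*n^2 <= c*f(n) with c = 8/36 < 1. Satisfied.
Case 3: T(n) = Theta(n^2).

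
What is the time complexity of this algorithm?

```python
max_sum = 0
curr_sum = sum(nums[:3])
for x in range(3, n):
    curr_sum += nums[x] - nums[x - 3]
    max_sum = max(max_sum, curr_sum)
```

Time complexity: O(n).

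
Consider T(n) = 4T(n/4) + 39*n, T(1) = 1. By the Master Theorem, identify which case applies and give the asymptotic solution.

a=4, b=4, f(n)=39*n.
log_4(4) = 1, so n^(log_b(a)) = n.
f(n) = Theta(n), so Case 2 applies.
T(n) = Theta(n log n).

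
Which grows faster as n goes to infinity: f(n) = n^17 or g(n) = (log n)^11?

f(n) = n^17 grows faster: any positive polynomial dominates any polylog.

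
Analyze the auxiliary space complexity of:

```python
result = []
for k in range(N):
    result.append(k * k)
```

Space complexity: O(n).
Auxiliary storage grows linearly with the input size n in the worst case.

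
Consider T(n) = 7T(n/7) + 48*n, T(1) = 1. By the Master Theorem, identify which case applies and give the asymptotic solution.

a=7, b=7, f(n)=48*n.
log_7(7) = 1, so n^(log_b(a)) = n.
f(n) = Theta(n), so Case 2 applies.
T(n) = Theta(n log n).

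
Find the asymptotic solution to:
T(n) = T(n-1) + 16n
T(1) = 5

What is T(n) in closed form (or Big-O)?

Unrolling: T(n) = 5 + 16*(2 + 3 + ... + n) = 5 + 16*(n(n+1)/2 - 1) = O(n^2).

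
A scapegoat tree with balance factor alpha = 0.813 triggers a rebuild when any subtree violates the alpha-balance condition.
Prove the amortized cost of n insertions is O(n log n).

Define potential Phi = c * sum of |size(left(v)) - size(right(v))| over all nodes. An insertion at depth d costs O(d) = O(log n) and increases Phi by O(log n). When a rebuild of subtree of size s occurs, it costs O(s) but reduces Phi by Omega(s). With alpha = 0.813, between rebuilds Omega(s) insertions must occur. Amortized cost per insertion: O(log n).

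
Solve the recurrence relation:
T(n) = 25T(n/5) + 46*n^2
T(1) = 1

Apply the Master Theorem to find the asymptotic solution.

a=25, b=5, f(n)=46*n^2. log_5(25) = 2. Case 2: T(n) = O(n^2 log n).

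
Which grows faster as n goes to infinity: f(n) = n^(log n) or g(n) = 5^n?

g(n) = 5^n grows faster: take logs: log(n^(log n)) = (log n)^2, log(5^n) = n log 5; n dominates (log n)^2.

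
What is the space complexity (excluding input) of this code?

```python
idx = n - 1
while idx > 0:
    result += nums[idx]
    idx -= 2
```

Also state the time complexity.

Space complexity: O(1).
Only a constant amount of auxiliary storage is used; nothing grows with n.
Time complexity: O(n).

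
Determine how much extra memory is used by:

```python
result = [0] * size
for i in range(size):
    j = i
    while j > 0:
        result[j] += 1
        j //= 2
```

Space complexity: O(n).
Auxiliary storage grows linearly with the input size n in the worst case.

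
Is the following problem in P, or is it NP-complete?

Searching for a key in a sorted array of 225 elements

This problem is in P: binary search runs in O(log n).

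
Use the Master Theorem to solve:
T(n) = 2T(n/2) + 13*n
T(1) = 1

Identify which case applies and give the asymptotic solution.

a=2, b=2, f(n)=13*n.
log_2(2) = 1, so n^(log_b(a)) = n.
f(n) = Theta(n), so Case 2 applies.
T(n) = Theta(n log n).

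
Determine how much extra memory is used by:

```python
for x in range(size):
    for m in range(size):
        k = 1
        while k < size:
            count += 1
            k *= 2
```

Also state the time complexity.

Space complexity: O(1).
Only a constant amount of auxiliary storage is used; nothing grows with n.
Time complexity: O(n^2 log n).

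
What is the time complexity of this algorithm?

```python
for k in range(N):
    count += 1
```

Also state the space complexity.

Time complexity: O(n).
Space complexity: O(1).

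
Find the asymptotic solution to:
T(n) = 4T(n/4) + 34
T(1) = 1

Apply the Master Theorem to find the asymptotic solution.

a=4, b=4, f(n)=34. log_4(4) = 1. Case 1 of Master Theorem: T(n) = O(n^1).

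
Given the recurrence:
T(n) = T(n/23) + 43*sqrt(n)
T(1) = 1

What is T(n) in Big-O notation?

Each level contributes sqrt(n/23^k). Geometric series with ratio 1/sqrt(23) < 1 sums to O(sqrt(n)).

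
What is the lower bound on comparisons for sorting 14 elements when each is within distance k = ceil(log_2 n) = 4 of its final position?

Partition the 14 positions into floor(n/k) blocks of k = 4 consecutive positions; any permutation within a block keeps every element within k of its final position, so there are at least (k!)^(n/k) distinguishable inputs. Lower bound: log_2((k!)^(n/k)) = (n/k) * log_2(k!) = Theta(n log k); with k = ceil(log_2 n), this is Omega(n log log n).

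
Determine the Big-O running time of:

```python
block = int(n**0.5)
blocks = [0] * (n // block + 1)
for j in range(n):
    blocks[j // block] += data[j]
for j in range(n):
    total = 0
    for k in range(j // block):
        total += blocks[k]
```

Time complexity: O(n * sqrt(n)).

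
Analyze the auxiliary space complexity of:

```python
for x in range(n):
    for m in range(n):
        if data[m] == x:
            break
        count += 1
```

Space complexity: O(1).
Only a constant amount of auxiliary storage is used; nothing grows with n.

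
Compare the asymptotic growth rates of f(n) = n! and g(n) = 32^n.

f(n) = n! grows faster: n!/32^n -> infinity by Stirling.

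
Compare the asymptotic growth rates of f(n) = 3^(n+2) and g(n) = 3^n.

f(n) = 3^(n+2) and g(n) = 3^n are Theta of each other: 3^(n+2) = 3^2 * 3^n = Theta(3^n).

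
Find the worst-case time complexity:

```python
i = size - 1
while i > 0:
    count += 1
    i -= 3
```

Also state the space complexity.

Time complexity: O(n).
Space complexity: O(1).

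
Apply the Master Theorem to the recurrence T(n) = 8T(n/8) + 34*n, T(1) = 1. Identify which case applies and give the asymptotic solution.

a=8, b=8, f(n)=34*n.
log_8(8) = 1, so n^(log_b(a)) = n.
f(n) = Theta(n), so Case 2 applies.
T(n) = Theta(n log n).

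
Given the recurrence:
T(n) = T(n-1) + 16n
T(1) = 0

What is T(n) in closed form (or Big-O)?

Unrolling: T(n) = 0 + 16*(2 + 3 + ... + n) = 0 + 16*(n(n+1)/2 - 1) = O(n^2).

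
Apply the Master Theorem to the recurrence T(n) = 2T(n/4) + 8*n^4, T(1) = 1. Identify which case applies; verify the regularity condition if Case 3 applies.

a=2, b=4, f(n)=8*n^4.
log_4(2) = 0.5 < 4.
f(n) = Omega(n^(0.5+epsilon)) for some epsilon > 0, so Case 3 is the candidate.
Regularity: a*f(n/b) = 2*8*(n/4)^4 = (2/256)*8*n^4 <= c*f(n) with c = 2/256 < 1. Satisfied.
Case 3: T(n) = Theta(n^4).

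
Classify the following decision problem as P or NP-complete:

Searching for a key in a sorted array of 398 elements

This problem is in P: binary search runs in O(log n).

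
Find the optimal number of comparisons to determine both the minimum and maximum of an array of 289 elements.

Naive approach: 576 comparisons (288 for max + 288 for min).
Optimal: Compare elements in pairs first (floor(n/2) = 144 comparisons), then find max among winners and min among losers (144 comparisons each).
Total: ceil(3n/2) - 2 = 432 comparisons. An adversary argument shows this is also a lower bound.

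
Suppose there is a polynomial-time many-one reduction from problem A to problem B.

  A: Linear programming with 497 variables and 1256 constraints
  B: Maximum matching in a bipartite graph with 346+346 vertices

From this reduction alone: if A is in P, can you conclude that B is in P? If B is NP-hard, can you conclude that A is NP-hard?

A poly-time reduction A <=_p B transfers tractability DOWN (B easy => A easy) and hardness UP (A hard => B hard), not the reverse.
From A in P, the reduction alone does NOT give B in P: any problem in P trivially reduces to SAT, yet SAT is not known to be in P.
From B NP-hard, the reduction alone does NOT give A NP-hard: again, easy problems reduce to hard ones.
(Here in fact A is P and B is P.)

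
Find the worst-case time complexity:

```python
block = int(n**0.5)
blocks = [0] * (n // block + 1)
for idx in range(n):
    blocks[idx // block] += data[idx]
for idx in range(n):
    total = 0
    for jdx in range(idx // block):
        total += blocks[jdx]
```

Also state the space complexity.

Time complexity: O(n * sqrt(n)).
Space complexity: O(sqrt(n)).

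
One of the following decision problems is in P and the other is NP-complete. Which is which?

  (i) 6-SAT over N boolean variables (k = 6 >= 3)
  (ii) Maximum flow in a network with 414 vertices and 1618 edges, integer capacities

(i) is NP-complete: 3-SAT is NP-complete (Cook-Levin); k-SAT for k>=3 reduces from 3-SAT.
(ii) is P: Edmonds-Karp / push-relabel run in polynomial time.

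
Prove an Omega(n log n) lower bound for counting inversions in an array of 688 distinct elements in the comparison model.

Decision-tree argument: at any leaf, the comparisons made (with transitivity) must totally order all 688 elements -- otherwise some pair (i,j) is unordered, and an adversary can present two inputs agreeing on every comparison made but with that pair flipped, changing the inversion count by 1, so the leaf's output is wrong on one of them. Hence the tree has >= 688! leaves and height >= log_2(688!) = Omega(n log n). Modified merge sort achieves O(n log n).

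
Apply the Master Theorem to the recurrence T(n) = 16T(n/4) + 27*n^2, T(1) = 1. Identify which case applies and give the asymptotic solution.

a=16, b=4, f(n)=27*n^2.
log_4(16) = 2, so n^(log_b(a)) = n^2.
f(n) = Theta(n^2), so Case 2 applies.
T(n) = Theta(n^2 log n).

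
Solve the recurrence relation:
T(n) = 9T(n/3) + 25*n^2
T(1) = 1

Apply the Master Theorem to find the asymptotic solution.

a=9, b=3, f(n)=25*n^2. log_3(9) = 2. Case 2: T(n) = O(n^2 log n).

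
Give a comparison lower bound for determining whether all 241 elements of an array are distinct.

In the algebraic decision-tree model, the YES region for element distinctness on 241 elements has 241! connected components (one per ordering). Ben-Or's theorem then gives a lower bound of Omega(log(n!)) = Omega(n log n).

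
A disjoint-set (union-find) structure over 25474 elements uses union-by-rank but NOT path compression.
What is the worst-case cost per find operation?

Union-by-rank alone keeps every tree's height <= log_2(25474) ~= 14.6. Each find traverses from a node to its root, costing O(height) = O(log n). Without path compression this bound is tight.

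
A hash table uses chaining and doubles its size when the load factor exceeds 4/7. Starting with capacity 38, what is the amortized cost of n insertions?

Rehashing occurs when load exceeds 4/7. Total rehash cost is geometric series summing to O(n). Each insertion itself is O(1). Amortized: O(1).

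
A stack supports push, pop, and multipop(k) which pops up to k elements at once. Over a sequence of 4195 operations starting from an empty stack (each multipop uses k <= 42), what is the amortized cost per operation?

Each element is pushed exactly once and popped at most once (whether by pop or as part of a multipop). So the total number of individual pops over the whole sequence is at most the number of pushes, which is at most 4195. Total work <= 2 * 4195, hence O(1) amortized per operation.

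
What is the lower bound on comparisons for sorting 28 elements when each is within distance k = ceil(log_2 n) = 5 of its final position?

Partition the 28 positions into floor(n/k) blocks of k = 5 consecutive positions; any permutation within a block keeps every element within k of its final position, so there are at least (k!)^(n/k) distinguishable inputs. Lower bound: log_2((k!)^(n/k)) = (n/k) * log_2(k!) = Theta(n log k); with k = ceil(log_2 n), this is Omega(n log log n).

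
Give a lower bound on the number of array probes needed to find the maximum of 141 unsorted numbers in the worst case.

Adversary: any unprobed cell could hold a value larger than everything seen so far. If fewer than 141 cells are probed, the adversary places the max in an unprobed cell. So all 141 cells must be examined; together with 141-1 comparisons this is tight.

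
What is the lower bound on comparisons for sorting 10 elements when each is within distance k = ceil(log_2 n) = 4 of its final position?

Partition the 10 positions into floor(n/k) blocks of k = 4 consecutive positions; any permutation within a block keeps every element within k of its final position, so there are at least (k!)^(n/k) distinguishable inputs. Lower bound: log_2((k!)^(n/k)) = (n/k) * log_2(k!) = Theta(n log k); with k = ceil(log_2 n), this is Omega(n log log n).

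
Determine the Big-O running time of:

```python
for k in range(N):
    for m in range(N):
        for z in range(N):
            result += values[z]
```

Time complexity: O(n^3).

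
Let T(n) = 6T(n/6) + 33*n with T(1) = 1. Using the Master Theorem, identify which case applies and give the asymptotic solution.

a=6, b=6, f(n)=33*n.
log_6(6) = 1, so n^(log_b(a)) = n.
f(n) = Theta(n), so Case 2 applies.
T(n) = Theta(n log n).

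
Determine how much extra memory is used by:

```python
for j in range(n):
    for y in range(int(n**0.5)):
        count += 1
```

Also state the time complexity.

Space complexity: O(1).
Only a constant amount of auxiliary storage is used; nothing grows with n.
Time complexity: O(n * sqrt(n)).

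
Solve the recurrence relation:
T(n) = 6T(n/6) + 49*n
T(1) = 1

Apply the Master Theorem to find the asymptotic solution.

a=6, b=6, f(n)=49*n. log_6(6) = 1. Case 2: T(n) = O(n log n).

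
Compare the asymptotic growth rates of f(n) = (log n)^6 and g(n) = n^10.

g(n) = n^10 grows faster: any positive polynomial dominates any polylog.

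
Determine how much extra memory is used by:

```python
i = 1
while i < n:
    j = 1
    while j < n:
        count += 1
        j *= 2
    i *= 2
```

Space complexity: O(1).
Only a constant amount of auxiliary storage is used; nothing grows with n.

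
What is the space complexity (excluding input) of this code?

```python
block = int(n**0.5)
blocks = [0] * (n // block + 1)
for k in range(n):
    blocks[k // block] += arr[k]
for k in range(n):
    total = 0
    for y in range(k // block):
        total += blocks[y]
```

Space complexity: O(sqrt(n)).
Storage scales with sqrt(n).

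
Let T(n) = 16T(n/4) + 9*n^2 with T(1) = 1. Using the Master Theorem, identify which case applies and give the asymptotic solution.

a=16, b=4, f(n)=9*n^2.
log_4(16) = 2, so n^(log_b(a)) = n^2.
f(n) = Theta(n^2), so Case 2 applies.
T(n) = Theta(n^2 log n).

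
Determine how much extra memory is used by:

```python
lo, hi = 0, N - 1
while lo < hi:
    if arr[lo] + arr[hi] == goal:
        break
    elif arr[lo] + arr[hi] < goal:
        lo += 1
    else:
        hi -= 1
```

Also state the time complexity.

Space complexity: O(1).
Only a constant amount of auxiliary storage is used; nothing grows with n.
Time complexity: O(n).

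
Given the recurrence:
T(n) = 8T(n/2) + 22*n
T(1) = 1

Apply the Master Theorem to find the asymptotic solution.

a=8, b=2, f(n)=22*n. log_2(8) = 3. Case 1 of Master Theorem: T(n) = O(n^3).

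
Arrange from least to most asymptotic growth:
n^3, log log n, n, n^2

Ordered by growth rate: log log n < n < n^2 < n^3.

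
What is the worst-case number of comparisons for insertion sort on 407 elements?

Insertion sort on reverse-sorted input: 1 + 2 + ... + (407-1) = 82621 comparisons.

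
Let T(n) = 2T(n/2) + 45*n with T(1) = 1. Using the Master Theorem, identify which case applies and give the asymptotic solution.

a=2, b=2, f(n)=45*n.
log_2(2) = 1, so n^(log_b(a)) = n.
f(n) = Theta(n), so Case 2 applies.
T(n) = Theta(n log n).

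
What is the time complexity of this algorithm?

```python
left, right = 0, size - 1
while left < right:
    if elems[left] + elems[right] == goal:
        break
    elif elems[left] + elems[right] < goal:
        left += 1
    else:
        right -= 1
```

Time complexity: O(n).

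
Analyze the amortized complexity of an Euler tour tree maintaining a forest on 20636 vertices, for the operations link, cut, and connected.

An Euler tour tree stores each tree's Euler tour as a balanced BST keyed by tour position. On 20636 vertices: link concatenates two tours via O(1) splits/joins of size <= 2*20636 (O(log n)); cut splits the tour at the two occurrences of the edge (O(log n)); connected compares BST roots (O(log n) to find the root). All O(log n) amortized.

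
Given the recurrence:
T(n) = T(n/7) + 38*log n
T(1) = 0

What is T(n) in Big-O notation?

Each of the log_7(n) levels adds O(log n). T(n) = O(log^2 n).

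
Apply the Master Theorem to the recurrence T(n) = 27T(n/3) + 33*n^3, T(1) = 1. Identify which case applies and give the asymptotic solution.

a=27, b=3, f(n)=33*n^3.
log_3(27) = 3, so n^(log_b(a)) = n^3.
f(n) = Theta(n^3), so Case 2 applies.
T(n) = Theta(n^3 log n).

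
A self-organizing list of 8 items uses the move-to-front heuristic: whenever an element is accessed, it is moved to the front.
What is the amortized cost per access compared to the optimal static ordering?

With potential Phi = number of inversions between the MTF list and the optimal static list (at most C(8,2)), each access has amortized cost at most 2 * (cost under optimal static ordering). This is the move-to-front 2-competitiveness result.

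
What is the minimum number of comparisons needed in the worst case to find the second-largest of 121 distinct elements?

Lower bound: finding the max needs 121-1 comparisons. By the adversary weight-doubling argument, the max must personally win >= ceil(log_2(121)) = 7 comparisons; the 2nd-largest is among those 7 losers, needing 7-1 more comparisons. Total >= 121-1 + 7-1 = 126. A balanced knockout tournament achieves this.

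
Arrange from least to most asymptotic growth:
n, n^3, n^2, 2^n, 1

Ordered by growth rate: 1 < n < n^2 < n^3 < 2^n.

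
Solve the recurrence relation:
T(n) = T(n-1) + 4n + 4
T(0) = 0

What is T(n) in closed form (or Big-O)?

Dominant term in sum is 4*sum(i, i=1..n) = 4*n*(n+1)/2 = O(n^2).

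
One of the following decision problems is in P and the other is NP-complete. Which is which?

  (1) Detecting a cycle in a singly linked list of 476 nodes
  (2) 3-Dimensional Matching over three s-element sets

(1) is P: Floyd's tortoise-and-hare runs in O(n) time, O(1) space.
(2) is NP-complete: one of Karp's 21 NP-complete problems.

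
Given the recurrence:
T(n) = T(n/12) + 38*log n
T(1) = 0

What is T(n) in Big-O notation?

Each of the log_12(n) levels adds O(log n). T(n) = O(log^2 n).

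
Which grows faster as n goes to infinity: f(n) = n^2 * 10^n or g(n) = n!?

g(n) = n! grows faster: by Stirling n! ~ (n/e)^n sqrt(2*pi*n); (n/e)^n eventually dominates n^2 * 10^n.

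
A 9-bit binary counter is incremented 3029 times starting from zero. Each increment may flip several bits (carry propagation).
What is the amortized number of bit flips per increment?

Bit i flips on every 2^i-th increment, so over 3029 increments bit i flips floor(3029/2^i) times. Summing over i: total flips < 2 * 3029. Amortized: < 2 = O(1) per increment.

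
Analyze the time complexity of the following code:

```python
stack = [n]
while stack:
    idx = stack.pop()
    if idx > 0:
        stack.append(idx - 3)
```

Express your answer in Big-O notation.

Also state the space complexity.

Time complexity: O(n).
Space complexity: O(1).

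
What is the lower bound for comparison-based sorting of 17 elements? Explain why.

A comparison-based sorting algorithm corresponds to a decision tree. With 17! possible permutations, the tree has 17! leaves. The height is at least log_2(17!) = Omega(n log n) by Stirling's approximation.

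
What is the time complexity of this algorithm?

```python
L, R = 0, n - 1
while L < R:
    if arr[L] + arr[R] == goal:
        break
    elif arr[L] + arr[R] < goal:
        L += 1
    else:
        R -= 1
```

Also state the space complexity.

Time complexity: O(n).
Space complexity: O(1).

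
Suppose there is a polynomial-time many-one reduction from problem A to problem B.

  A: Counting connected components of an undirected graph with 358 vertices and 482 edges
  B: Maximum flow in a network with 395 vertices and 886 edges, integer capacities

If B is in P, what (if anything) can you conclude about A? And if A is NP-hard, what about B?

A poly-time reduction A <=_p B means any A-instance can be transformed to a B-instance in poly time.
If B is in P: compose the reduction with B's poly-time algorithm to solve A in poly time, so A is in P.
If A is NP-hard: every NP problem reduces to A, which reduces to B; composing reductions, every NP problem reduces to B, so B is NP-hard.
(Here in fact A is P and B is P.)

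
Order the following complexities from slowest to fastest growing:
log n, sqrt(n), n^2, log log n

Ordered by growth rate: log log n < log n < sqrt(n) < n^2.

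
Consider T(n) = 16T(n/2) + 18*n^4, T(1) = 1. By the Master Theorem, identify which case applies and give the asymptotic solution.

a=16, b=2, f(n)=18*n^4.
log_2(16) = 4, so n^(log_b(a)) = n^4.
f(n) = Theta(n^4), so Case 2 applies.
T(n) = Theta(n^4 log n).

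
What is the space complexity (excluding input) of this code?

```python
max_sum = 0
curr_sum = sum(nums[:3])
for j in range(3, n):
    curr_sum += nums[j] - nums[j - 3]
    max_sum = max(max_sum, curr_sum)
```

Space complexity: O(1).
Only a constant amount of auxiliary storage is used; nothing grows with n.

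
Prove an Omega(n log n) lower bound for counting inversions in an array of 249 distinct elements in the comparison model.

Decision-tree argument: at any leaf, the comparisons made (with transitivity) must totally order all 249 elements -- otherwise some pair (i,j) is unordered, and an adversary can present two inputs agreeing on every comparison made but with that pair flipped, changing the inversion count by 1, so the leaf's output is wrong on one of them. Hence the tree has >= 249! leaves and height >= log_2(249!) = Omega(n log n). Modified merge sort achieves O(n log n).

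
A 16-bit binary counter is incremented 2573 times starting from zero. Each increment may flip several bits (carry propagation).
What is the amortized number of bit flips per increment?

Bit i flips on every 2^i-th increment, so over 2573 increments bit i flips floor(2573/2^i) times. Summing over i: total flips < 2 * 2573. Amortized: < 2 = O(1) per increment.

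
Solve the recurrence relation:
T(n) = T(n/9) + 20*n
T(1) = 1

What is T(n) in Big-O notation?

Geometric series: 20*n*(1 + 1/9 + 1/9^2 + ...) = O(n). T(n) = O(n).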